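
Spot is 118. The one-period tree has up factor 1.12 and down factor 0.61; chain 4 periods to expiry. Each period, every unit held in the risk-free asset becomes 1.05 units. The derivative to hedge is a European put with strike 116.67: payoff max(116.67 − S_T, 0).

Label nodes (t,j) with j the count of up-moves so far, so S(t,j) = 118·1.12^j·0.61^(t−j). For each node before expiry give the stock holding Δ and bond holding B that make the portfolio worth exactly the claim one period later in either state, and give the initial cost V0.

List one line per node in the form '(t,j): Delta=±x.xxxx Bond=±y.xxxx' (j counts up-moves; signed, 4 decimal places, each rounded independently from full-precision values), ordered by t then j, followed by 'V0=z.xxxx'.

The replicating-portfolio and risk-neutral prices coincide; use p* = (1.05−0.61)/(1.12−0.61) = 0.8627 for the latter.
Terminal payoffs: V(4,0)=100.3319, V(4,1)=86.6722, V(4,2)=61.5921, V(4,3)=15.5433, V(4,4)=0.0000
  t=3,j=0: stock 26.7838 → up 29.9978 (V=86.6722), down 16.3381 (V=100.3319). Price 84.3305; hedge Δ=-1.0000, bond B=111.1143.
  t=3,j=1: stock 49.1767 → up 55.0779 (V=61.5921), down 29.9978 (V=86.6722). Price 61.9375; hedge Δ=-1.0000, bond B=111.1143.
  t=3,j=2: stock 90.2917 → up 101.1267 (V=15.5433), down 55.0779 (V=61.5921). Price 20.8226; hedge Δ=-1.0000, bond B=111.1143.
  t=3,j=3: stock 165.7815 → up 185.6753 (V=0.0000), down 101.1267 (V=15.5433). Price 2.0318; hedge Δ=-0.1838, bond B=32.5088.
  t=2,j=0: stock 43.9078 → up 49.1767 (V=61.9375), down 26.7838 (V=84.3305). Price 61.9153; hedge Δ=-1.0000, bond B=105.8231.
  t=2,j=1: stock 80.6176 → up 90.2917 (V=20.8226), down 49.1767 (V=61.9375). Price 25.2055; hedge Δ=-1.0000, bond B=105.8231.
  t=2,j=2: stock 148.0192 → up 165.7815 (V=2.0318), down 90.2917 (V=20.8226). Price 4.3914; hedge Δ=-0.2489, bond B=41.2360.
  t=1,j=0: stock 71.9800 → up 80.6176 (V=25.2055), down 43.9078 (V=61.9153). Price 28.8039; hedge Δ=-1.0000, bond B=100.7839.
  t=1,j=1: stock 132.1600 → up 148.0192 (V=4.3914), down 80.6176 (V=25.2055). Price 6.9031; hedge Δ=-0.3088, bond B=47.7152.
  t=0,j=0: stock 118.0000 → up 132.1600 (V=6.9031), down 71.9800 (V=28.8039). Price 9.4372; hedge Δ=-0.3639, bond B=52.3801.
The time-0 hedge costs 9.4372, which is the no-arbitrage price.

(0,0): Delta=-0.3639 Bond=52.3801
(1,0): Delta=-1.0000 Bond=100.7839
(1,1): Delta=-0.3088 Bond=47.7152
(2,0): Delta=-1.0000 Bond=105.8231
(2,1): Delta=-1.0000 Bond=105.8231
(2,2): Delta=-0.2489 Bond=41.2360
(3,0): Delta=-1.0000 Bond=111.1143
(3,1): Delta=-1.0000 Bond=111.1143
(3,2): Delta=-1.0000 Bond=111.1143
(3,3): Delta=-0.1838 Bond=32.5088
V0=9.4372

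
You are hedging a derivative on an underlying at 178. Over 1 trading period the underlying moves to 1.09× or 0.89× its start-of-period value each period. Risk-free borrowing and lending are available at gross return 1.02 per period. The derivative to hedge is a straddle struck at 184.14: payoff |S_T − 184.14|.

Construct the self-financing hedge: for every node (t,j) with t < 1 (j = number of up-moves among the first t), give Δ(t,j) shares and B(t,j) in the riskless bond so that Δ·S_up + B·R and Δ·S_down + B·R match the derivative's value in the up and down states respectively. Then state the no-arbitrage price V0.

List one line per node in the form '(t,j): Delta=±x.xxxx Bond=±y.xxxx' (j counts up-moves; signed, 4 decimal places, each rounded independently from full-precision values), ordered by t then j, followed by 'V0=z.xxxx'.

No-arbitrage ⇒ martingale measure with p* = (R−d)/(u−d) = 0.6500.
Terminal values V(1,·): V(1,0)=25.7200, V(1,1)=9.8800
  t=0,j=0: stock 178.0000 → up 194.0200 (V=9.8800), down 158.4200 (V=25.7200). Price 15.1216; hedge Δ=-0.4449, bond B=94.3216.
Check: Δ(0,0)·S0 + B(0,0) = 15.1216 = V0.

(0,0): Delta=-0.4449 Bond=94.3216
V0=15.1216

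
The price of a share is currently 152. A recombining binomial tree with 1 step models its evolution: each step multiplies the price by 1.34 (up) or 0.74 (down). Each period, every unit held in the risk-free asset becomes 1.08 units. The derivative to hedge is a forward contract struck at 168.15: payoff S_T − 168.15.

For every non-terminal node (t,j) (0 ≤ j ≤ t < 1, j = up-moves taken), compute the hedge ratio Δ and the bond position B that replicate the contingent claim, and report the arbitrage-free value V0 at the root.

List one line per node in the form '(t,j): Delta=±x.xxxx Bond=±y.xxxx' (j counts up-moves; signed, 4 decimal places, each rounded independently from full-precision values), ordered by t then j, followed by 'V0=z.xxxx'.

(0,0): Delta=1.0000 Bond=-155.6944
V0=-3.6944

Since d<R<u, set p* = (R−d)/(u−d) = 0.5667; price each node as the discounted p*-expectation of its children.
Terminal payoffs: V(1,0)=-55.6700, V(1,1)=35.5300
(0,0): S=152.0000. Δ = (V_up−V_dn)/(S_up−S_dn) = (35.5300−-55.6700)/(203.6800−112.4800) = 1.0000. V = [p*·35.5300 + (1−p*)·-55.6700]/1.08 = -3.6944. B = V − Δ·S = -155.6944.
Self-financing check: at every node Δ·S+B equals the discounted successor values.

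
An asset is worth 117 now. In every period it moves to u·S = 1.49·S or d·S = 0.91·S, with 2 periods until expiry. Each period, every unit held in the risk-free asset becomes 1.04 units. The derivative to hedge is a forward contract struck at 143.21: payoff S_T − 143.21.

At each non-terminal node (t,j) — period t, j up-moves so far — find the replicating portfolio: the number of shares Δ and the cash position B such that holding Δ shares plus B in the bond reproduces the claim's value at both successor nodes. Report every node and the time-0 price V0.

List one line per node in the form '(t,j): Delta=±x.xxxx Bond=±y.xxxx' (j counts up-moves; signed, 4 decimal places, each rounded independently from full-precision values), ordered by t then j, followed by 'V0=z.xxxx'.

(0,0): Delta=1.0000 Bond=-132.4057
(1,0): Delta=1.0000 Bond=-137.7019
(1,1): Delta=1.0000 Bond=-137.7019
V0=-15.4057

The replicating-portfolio and risk-neutral prices coincide; use p* = (1.04−0.91)/(1.49−0.91) = 0.2241 for the latter.
At expiry t=2: V(2,0)=-46.3223, V(2,1)=15.4303, V(2,2)=116.5417
(1,0): S=106.4700. Δ = (V_up−V_dn)/(S_up−S_dn) = (15.4303−-46.3223)/(158.6403−96.8877) = 1.0000. V = [p*·15.4303 + (1−p*)·-46.3223]/1.04 = -31.2319. B = V − Δ·S = -137.7019.
(1,1): S=174.3300. Δ = (V_up−V_dn)/(S_up−S_dn) = (116.5417−15.4303)/(259.7517−158.6403) = 1.0000. V = [p*·116.5417 + (1−p*)·15.4303]/1.04 = 36.6281. B = V − Δ·S = -137.7019.
(0,0): S=117.0000. Δ = (V_up−V_dn)/(S_up−S_dn) = (36.6281−-31.2319)/(174.3300−106.4700) = 1.0000. V = [p*·36.6281 + (1−p*)·-31.2319]/1.04 = -15.4057. B = V − Δ·S = -132.4057.
The time-0 hedge costs -15.4057, which is the no-arbitrage price.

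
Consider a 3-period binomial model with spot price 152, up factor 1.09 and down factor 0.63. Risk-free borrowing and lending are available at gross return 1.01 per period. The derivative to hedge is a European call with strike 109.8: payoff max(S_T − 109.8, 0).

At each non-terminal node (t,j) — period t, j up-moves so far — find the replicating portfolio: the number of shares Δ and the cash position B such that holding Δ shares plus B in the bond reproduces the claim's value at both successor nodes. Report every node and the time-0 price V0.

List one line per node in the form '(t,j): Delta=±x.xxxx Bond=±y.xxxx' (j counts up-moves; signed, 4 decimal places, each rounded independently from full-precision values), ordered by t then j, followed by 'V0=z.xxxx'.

(0,0): Delta=0.8108 Bond=-74.2433
(1,0): Delta=0.0738 Bond=-4.4058
(1,1): Delta=0.9005 Bond=-89.8447
(2,0): Delta=0.0000 Bond=0.0000
(2,1): Delta=0.0827 Bond=-5.3867
(2,2): Delta=1.0000 Bond=-108.7129
V0=48.9999

Under the risk-neutral measure, an up-move has probability p* = (R−d)/(u−d) = 0.8261 and values discount at R = 1.01.
At expiry t=3: V(3,0)=0.0000, V(3,1)=0.0000, V(3,2)=3.9725, V(3,3)=87.0444
  t=2,j=0: stock 60.3288 → up 65.7584 (V=0.0000), down 38.0071 (V=0.0000). Price 0.0000; hedge Δ=0.0000, bond B=0.0000.
  t=2,j=1: stock 104.3784 → up 113.7725 (V=3.9725), down 65.7584 (V=0.0000). Price 3.2491; hedge Δ=0.0827, bond B=-5.3867.
  t=2,j=2: stock 180.5912 → up 196.8444 (V=87.0444), down 113.7725 (V=3.9725). Price 71.8783; hedge Δ=1.0000, bond B=-108.7129.
  t=1,j=0: stock 95.7600 → up 104.3784 (V=3.2491), down 60.3288 (V=0.0000). Price 2.6575; hedge Δ=0.0738, bond B=-4.4058.
  t=1,j=1: stock 165.6800 → up 180.5912 (V=71.8783), down 104.3784 (V=3.2491). Price 59.3493; hedge Δ=0.9005, bond B=-89.8447.
  t=0,j=0: stock 152.0000 → up 165.6800 (V=59.3493), down 95.7600 (V=2.6575). Price 48.9999; hedge Δ=0.8108, bond B=-74.2433.
Each (Δ,B) replicates both successor values, so the strategy is self-financing and V0 is arbitrage-free.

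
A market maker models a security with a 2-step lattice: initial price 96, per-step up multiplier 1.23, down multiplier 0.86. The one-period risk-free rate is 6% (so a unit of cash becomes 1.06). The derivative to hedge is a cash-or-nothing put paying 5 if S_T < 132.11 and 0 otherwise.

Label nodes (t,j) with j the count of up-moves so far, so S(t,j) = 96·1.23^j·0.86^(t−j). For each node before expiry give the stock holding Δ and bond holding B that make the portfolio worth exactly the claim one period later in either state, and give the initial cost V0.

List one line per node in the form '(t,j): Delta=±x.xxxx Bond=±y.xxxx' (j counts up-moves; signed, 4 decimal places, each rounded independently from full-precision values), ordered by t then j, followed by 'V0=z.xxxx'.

Since d<R<u, set p* = (R−d)/(u−d) = 0.5405; price each node as the discounted p*-expectation of its children.
Terminal payoffs: V(2,0)=5.0000, V(2,1)=5.0000, V(2,2)=0.0000
Node (1,0) S=82.5600: V=(p*·5.0000+(1−p*)·5.0000)/1.06=4.7170; Δ=(5.0000−5.0000)/(101.5488−71.0016)=0.0000; B=V−Δ·S=4.7170
Node (1,1) S=118.0800: V=(p*·0.0000+(1−p*)·5.0000)/1.06=2.1673; Δ=(0.0000−5.0000)/(145.2384−101.5488)=-0.1144; B=V−Δ·S=15.6808
Node (0,0) S=96.0000: V=(p*·2.1673+(1−p*)·4.7170)/1.06=3.1498; Δ=(2.1673−4.7170)/(118.0800−82.5600)=-0.0718; B=V−Δ·S=10.0409
Root portfolio cost Δ·96+B reproduces V0=3.1498.

(0,0): Delta=-0.0718 Bond=10.0409
(1,0): Delta=0.0000 Bond=4.7170
(1,1): Delta=-0.1144 Bond=15.6808
V0=3.1498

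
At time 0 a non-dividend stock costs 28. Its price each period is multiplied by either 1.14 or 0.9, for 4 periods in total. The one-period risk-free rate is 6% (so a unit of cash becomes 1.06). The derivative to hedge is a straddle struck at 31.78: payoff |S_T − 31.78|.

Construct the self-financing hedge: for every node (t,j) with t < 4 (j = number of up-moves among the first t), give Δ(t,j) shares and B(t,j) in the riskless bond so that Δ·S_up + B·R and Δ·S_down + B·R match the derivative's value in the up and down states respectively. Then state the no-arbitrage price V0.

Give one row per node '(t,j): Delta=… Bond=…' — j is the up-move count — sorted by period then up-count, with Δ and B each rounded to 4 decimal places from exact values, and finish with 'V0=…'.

(0,0): Delta=0.3541 Bond=-4.4111
(1,0): Delta=-0.2734 Bond=11.1364
(1,1): Delta=0.6018 Bond=-12.5819
(2,0): Delta=-1.0000 Bond=28.2841
(2,1): Delta=0.0134 Bond=3.5648
(2,2): Delta=0.8340 Bond=-21.7877
(3,0): Delta=-1.0000 Bond=29.9811
(3,1): Delta=-1.0000 Bond=29.9811
(3,2): Delta=0.4135 Bond=-9.3225
(3,3): Delta=1.0000 Bond=-29.9811
V0=5.5030

No-arbitrage ⇒ martingale measure with p* = (R−d)/(u−d) = 0.6667.
Payoff layer (t=4): V(4,0)=13.4092, V(4,1)=8.5103, V(4,2)=2.3051, V(4,3)=5.5549, V(4,4)=15.5109
Node (3,0) S=20.4120: V=(p*·8.5103+(1−p*)·13.4092)/1.06=9.5691; Δ=(8.5103−13.4092)/(23.2697−18.3708)=-1.0000; B=V−Δ·S=29.9811
Node (3,1) S=25.8552: V=(p*·2.3051+(1−p*)·8.5103)/1.06=4.1259; Δ=(2.3051−8.5103)/(29.4749−23.2697)=-1.0000; B=V−Δ·S=29.9811
Node (3,2) S=32.7499: V=(p*·5.5549+(1−p*)·2.3051)/1.06=4.2185; Δ=(5.5549−2.3051)/(37.3349−29.4749)=0.4135; B=V−Δ·S=-9.3225
Node (3,3) S=41.4832: V=(p*·15.5109+(1−p*)·5.5549)/1.06=11.5021; Δ=(15.5109−5.5549)/(47.2909−37.3349)=1.0000; B=V−Δ·S=-29.9811
Node (2,0) S=22.6800: V=(p*·4.1259+(1−p*)·9.5691)/1.06=5.6041; Δ=(4.1259−9.5691)/(25.8552−20.4120)=-1.0000; B=V−Δ·S=28.2841
Node (2,1) S=28.7280: V=(p*·4.2185+(1−p*)·4.1259)/1.06=3.9506; Δ=(4.2185−4.1259)/(32.7499−25.8552)=0.0134; B=V−Δ·S=3.5648
Node (2,2) S=36.3888: V=(p*·11.5021+(1−p*)·4.2185)/1.06=8.5606; Δ=(11.5021−4.2185)/(41.4832−32.7499)=0.8340; B=V−Δ·S=-21.7877
Node (1,0) S=25.2000: V=(p*·3.9506+(1−p*)·5.6041)/1.06=4.2470; Δ=(3.9506−5.6041)/(28.7280−22.6800)=-0.2734; B=V−Δ·S=11.1364
Node (1,1) S=31.9200: V=(p*·8.5606+(1−p*)·3.9506)/1.06=6.6264; Δ=(8.5606−3.9506)/(36.3888−28.7280)=0.6018; B=V−Δ·S=-12.5819
Node (0,0) S=28.0000: V=(p*·6.6264+(1−p*)·4.2470)/1.06=5.5030; Δ=(6.6264−4.2470)/(31.9200−25.2000)=0.3541; B=V−Δ·S=-4.4111
Self-financing check: at every node Δ·S+B equals the discounted successor values.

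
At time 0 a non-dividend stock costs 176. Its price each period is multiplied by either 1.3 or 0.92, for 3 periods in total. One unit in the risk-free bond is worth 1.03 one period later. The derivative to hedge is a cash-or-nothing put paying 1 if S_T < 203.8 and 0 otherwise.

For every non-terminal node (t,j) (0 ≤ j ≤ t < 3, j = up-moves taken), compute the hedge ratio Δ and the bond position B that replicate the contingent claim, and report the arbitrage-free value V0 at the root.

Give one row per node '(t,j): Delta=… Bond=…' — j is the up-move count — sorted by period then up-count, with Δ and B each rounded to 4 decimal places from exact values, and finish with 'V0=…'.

The replicating-portfolio and risk-neutral prices coincide; use p* = (1.03−0.92)/(1.3−0.92) = 0.2895 for the latter.
Payoff layer (t=3): V(3,0)=1.0000, V(3,1)=1.0000, V(3,2)=0.0000, V(3,3)=0.0000
(2,0): S=148.9664. Δ = (V_up−V_dn)/(S_up−S_dn) = (1.0000−1.0000)/(193.6563−137.0491) = 0.0000. V = [p*·1.0000 + (1−p*)·1.0000]/1.03 = 0.9709. B = V − Δ·S = 0.9709.
(2,1): S=210.4960. Δ = (V_up−V_dn)/(S_up−S_dn) = (0.0000−1.0000)/(273.6448−193.6563) = -0.0125. V = [p*·0.0000 + (1−p*)·1.0000]/1.03 = 0.6898. B = V − Δ·S = 3.3214.
(2,2): S=297.4400. Δ = (V_up−V_dn)/(S_up−S_dn) = (0.0000−0.0000)/(386.6720−273.6448) = 0.0000. V = [p*·0.0000 + (1−p*)·0.0000]/1.03 = 0.0000. B = V − Δ·S = 0.0000.
(1,0): S=161.9200. Δ = (V_up−V_dn)/(S_up−S_dn) = (0.6898−0.9709)/(210.4960−148.9664) = -0.0046. V = [p*·0.6898 + (1−p*)·0.9709]/1.03 = 0.8636. B = V − Δ·S = 1.6032.
(1,1): S=228.8000. Δ = (V_up−V_dn)/(S_up−S_dn) = (0.0000−0.6898)/(297.4400−210.4960) = -0.0079. V = [p*·0.0000 + (1−p*)·0.6898]/1.03 = 0.4759. B = V − Δ·S = 2.2912.
(0,0): S=176.0000. Δ = (V_up−V_dn)/(S_up−S_dn) = (0.4759−0.8636)/(228.8000−161.9200) = -0.0058. V = [p*·0.4759 + (1−p*)·0.8636]/1.03 = 0.7295. B = V − Δ·S = 1.7499.
Self-financing check: at every node Δ·S+B equals the discounted successor values.

(0,0): Delta=-0.0058 Bond=1.7499
(1,0): Delta=-0.0046 Bond=1.6032
(1,1): Delta=-0.0079 Bond=2.2912
(2,0): Delta=0.0000 Bond=0.9709
(2,1): Delta=-0.0125 Bond=3.3214
(2,2): Delta=0.0000 Bond=0.0000
V0=0.7295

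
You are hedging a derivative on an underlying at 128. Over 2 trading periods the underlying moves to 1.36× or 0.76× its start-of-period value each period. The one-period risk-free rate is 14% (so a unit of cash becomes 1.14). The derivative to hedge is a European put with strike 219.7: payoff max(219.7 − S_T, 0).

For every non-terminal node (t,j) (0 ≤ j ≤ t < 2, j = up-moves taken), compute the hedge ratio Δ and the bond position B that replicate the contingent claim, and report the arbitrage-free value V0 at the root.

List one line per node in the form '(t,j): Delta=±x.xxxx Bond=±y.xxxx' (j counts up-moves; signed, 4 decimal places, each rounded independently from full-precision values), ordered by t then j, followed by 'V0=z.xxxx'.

(0,0): Delta=-0.8767 Bond=158.5281
(1,0): Delta=-1.0000 Bond=192.7193
(1,1): Delta=-0.8368 Bond=173.7762
V0=46.3140

Under the risk-neutral measure, an up-move has probability p* = (R−d)/(u−d) = 0.6333 and values discount at R = 1.14.
Terminal values V(2,·): V(2,0)=145.7672, V(2,1)=87.3992, V(2,2)=0.0000
Node (1,0) S=97.2800: V=(p*·87.3992+(1−p*)·145.7672)/1.14=95.4393; Δ=(87.3992−145.7672)/(132.3008−73.9328)=-1.0000; B=V−Δ·S=192.7193
Node (1,1) S=174.0800: V=(p*·0.0000+(1−p*)·87.3992)/1.14=28.1109; Δ=(0.0000−87.3992)/(236.7488−132.3008)=-0.8368; B=V−Δ·S=173.7762
Node (0,0) S=128.0000: V=(p*·28.1109+(1−p*)·95.4393)/1.14=46.3140; Δ=(28.1109−95.4393)/(174.0800−97.2800)=-0.8767; B=V−Δ·S=158.5281
Each (Δ,B) replicates both successor values, so the strategy is self-financing and V0 is arbitrage-free.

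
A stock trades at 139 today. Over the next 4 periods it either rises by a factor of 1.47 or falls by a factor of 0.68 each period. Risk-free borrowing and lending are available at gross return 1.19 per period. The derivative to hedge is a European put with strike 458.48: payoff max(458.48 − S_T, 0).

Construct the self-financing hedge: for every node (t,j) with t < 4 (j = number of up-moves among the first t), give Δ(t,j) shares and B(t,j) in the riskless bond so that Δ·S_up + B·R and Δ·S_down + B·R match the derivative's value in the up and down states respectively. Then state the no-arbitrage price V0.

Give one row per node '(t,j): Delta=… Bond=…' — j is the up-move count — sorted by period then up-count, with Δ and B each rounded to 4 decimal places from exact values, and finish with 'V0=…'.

Risk-neutral probability p* = (R−d)/(u−d) = (1.19−0.68)/(1.47−0.68) = 0.6456.
Terminal values V(4,·): V(4,0)=428.7599, V(4,1)=394.2321, V(4,2)=319.5912, V(4,3)=158.2350, V(4,4)=0.0000
(3,0): S=43.7060. Δ = (V_up−V_dn)/(S_up−S_dn) = (394.2321−428.7599)/(64.2479−29.7201) = -1.0000. V = [p*·394.2321 + (1−p*)·428.7599]/1.19 = 341.5713. B = V − Δ·S = 385.2773.
(3,1): S=94.4822. Δ = (V_up−V_dn)/(S_up−S_dn) = (319.5912−394.2321)/(138.8888−64.2479) = -1.0000. V = [p*·319.5912 + (1−p*)·394.2321]/1.19 = 290.7951. B = V − Δ·S = 385.2773.
(3,2): S=204.2483. Δ = (V_up−V_dn)/(S_up−S_dn) = (158.2350−319.5912)/(300.2450−138.8888) = -1.0000. V = [p*·158.2350 + (1−p*)·319.5912]/1.19 = 181.0290. B = V − Δ·S = 385.2773.
(3,3): S=441.5367. Δ = (V_up−V_dn)/(S_up−S_dn) = (0.0000−158.2350)/(649.0589−300.2450) = -0.4536. V = [p*·0.0000 + (1−p*)·158.2350]/1.19 = 47.1288. B = V − Δ·S = 247.4264.
(2,0): S=64.2736. Δ = (V_up−V_dn)/(S_up−S_dn) = (290.7951−341.5713)/(94.4822−43.7060) = -1.0000. V = [p*·290.7951 + (1−p*)·341.5713]/1.19 = 259.4888. B = V − Δ·S = 323.7624.
(2,1): S=138.9444. Δ = (V_up−V_dn)/(S_up−S_dn) = (181.0290−290.7951)/(204.2483−94.4822) = -1.0000. V = [p*·181.0290 + (1−p*)·290.7951]/1.19 = 184.8180. B = V − Δ·S = 323.7624.
(2,2): S=300.3651. Δ = (V_up−V_dn)/(S_up−S_dn) = (47.1288−181.0290)/(441.5367−204.2483) = -0.5643. V = [p*·47.1288 + (1−p*)·181.0290]/1.19 = 79.4850. B = V − Δ·S = 248.9789.
(1,0): S=94.5200. Δ = (V_up−V_dn)/(S_up−S_dn) = (184.8180−259.4888)/(138.9444−64.2736) = -1.0000. V = [p*·184.8180 + (1−p*)·259.4888]/1.19 = 177.5493. B = V − Δ·S = 272.0693.
(1,1): S=204.3300. Δ = (V_up−V_dn)/(S_up−S_dn) = (79.4850−184.8180)/(300.3651−138.9444) = -0.6525. V = [p*·79.4850 + (1−p*)·184.8180]/1.19 = 98.1666. B = V − Δ·S = 231.4996.
(0,0): S=139.0000. Δ = (V_up−V_dn)/(S_up−S_dn) = (98.1666−177.5493)/(204.3300−94.5200) = -0.7229. V = [p*·98.1666 + (1−p*)·177.5493]/1.19 = 106.1363. B = V − Δ·S = 206.6208.
Check: Δ(0,0)·S0 + B(0,0) = 106.1363 = V0.

(0,0): Delta=-0.7229 Bond=206.6208
(1,0): Delta=-1.0000 Bond=272.0693
(1,1): Delta=-0.6525 Bond=231.4996
(2,0): Delta=-1.0000 Bond=323.7624
(2,1): Delta=-1.0000 Bond=323.7624
(2,2): Delta=-0.5643 Bond=248.9789
(3,0): Delta=-1.0000 Bond=385.2773
(3,1): Delta=-1.0000 Bond=385.2773
(3,2): Delta=-1.0000 Bond=385.2773
(3,3): Delta=-0.4536 Bond=247.4264
V0=106.1363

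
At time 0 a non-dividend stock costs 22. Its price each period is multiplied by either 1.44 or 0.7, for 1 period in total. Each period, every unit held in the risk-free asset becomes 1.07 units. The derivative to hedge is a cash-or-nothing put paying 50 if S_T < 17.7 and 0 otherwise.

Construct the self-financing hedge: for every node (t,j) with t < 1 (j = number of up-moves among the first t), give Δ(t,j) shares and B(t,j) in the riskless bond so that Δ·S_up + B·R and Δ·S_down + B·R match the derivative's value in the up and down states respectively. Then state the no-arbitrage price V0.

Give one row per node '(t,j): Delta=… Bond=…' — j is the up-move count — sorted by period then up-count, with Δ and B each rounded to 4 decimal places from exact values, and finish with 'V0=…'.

No-arbitrage ⇒ martingale measure with p* = (R−d)/(u−d) = 0.5000.
Terminal payoffs: V(1,0)=50.0000, V(1,1)=0.0000
Node (0,0) S=22.0000: V=(p*·0.0000+(1−p*)·50.0000)/1.07=23.3645; Δ=(0.0000−50.0000)/(31.6800−15.4000)=-3.0713; B=V−Δ·S=90.9321
Root portfolio cost Δ·22+B reproduces V0=23.3645.

(0,0): Delta=-3.0713 Bond=90.9321
V0=23.3645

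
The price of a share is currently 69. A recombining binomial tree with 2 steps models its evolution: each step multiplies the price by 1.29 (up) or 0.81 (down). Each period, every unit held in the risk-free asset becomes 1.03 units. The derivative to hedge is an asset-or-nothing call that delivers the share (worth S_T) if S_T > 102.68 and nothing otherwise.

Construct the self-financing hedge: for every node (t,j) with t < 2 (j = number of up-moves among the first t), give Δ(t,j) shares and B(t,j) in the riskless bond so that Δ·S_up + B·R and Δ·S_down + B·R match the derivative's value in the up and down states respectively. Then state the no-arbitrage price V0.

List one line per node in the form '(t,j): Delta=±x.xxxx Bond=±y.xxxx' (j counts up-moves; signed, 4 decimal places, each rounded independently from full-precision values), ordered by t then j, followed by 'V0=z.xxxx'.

Risk-neutral probability p* = (R−d)/(u−d) = (1.03−0.81)/(1.29−0.81) = 0.4583.
Terminal values V(2,·): V(2,0)=0.0000, V(2,1)=0.0000, V(2,2)=114.8229
  t=1,j=0: stock 55.8900 → up 72.0981 (V=0.0000), down 45.2709 (V=0.0000). Price 0.0000; hedge Δ=0.0000, bond B=0.0000.
  t=1,j=1: stock 89.0100 → up 114.8229 (V=114.8229), down 72.0981 (V=0.0000). Price 51.0943; hedge Δ=2.6875, bond B=-188.1200.
  t=0,j=0: stock 69.0000 → up 89.0100 (V=51.0943), down 55.8900 (V=0.0000). Price 22.7362; hedge Δ=1.5427, bond B=-83.7104.
Root portfolio cost Δ·69+B reproduces V0=22.7362.

(0,0): Delta=1.5427 Bond=-83.7104
(1,0): Delta=0.0000 Bond=0.0000
(1,1): Delta=2.6875 Bond=-188.1200
V0=22.7362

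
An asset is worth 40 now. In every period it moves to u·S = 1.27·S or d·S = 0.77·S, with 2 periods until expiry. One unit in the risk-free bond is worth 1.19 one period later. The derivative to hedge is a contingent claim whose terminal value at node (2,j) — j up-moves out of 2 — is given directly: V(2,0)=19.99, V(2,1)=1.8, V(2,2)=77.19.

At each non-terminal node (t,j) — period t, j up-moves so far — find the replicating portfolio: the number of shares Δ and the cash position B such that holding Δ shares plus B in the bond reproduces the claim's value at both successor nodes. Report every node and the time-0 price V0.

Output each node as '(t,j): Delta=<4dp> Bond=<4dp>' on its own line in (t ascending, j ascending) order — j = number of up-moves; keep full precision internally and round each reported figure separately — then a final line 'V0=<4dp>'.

(0,0): Delta=2.5385 Bond=-62.3770
(1,0): Delta=-1.1812 Bond=40.3383
(1,1): Delta=2.9681 Bond=-96.0509
V0=39.1645

Since d<R<u, set p* = (R−d)/(u−d) = 0.8400; price each node as the discounted p*-expectation of its children.
Terminal values V(2,·): V(2,0)=19.9900, V(2,1)=1.8000, V(2,2)=77.1900
  t=1,j=0: stock 30.8000 → up 39.1160 (V=1.8000), down 23.7160 (V=19.9900). Price 3.9583; hedge Δ=-1.1812, bond B=40.3383.
  t=1,j=1: stock 50.8000 → up 64.5160 (V=77.1900), down 39.1160 (V=1.8000). Price 54.7291; hedge Δ=2.9681, bond B=-96.0509.
  t=0,j=0: stock 40.0000 → up 50.8000 (V=54.7291), down 30.8000 (V=3.9583). Price 39.1645; hedge Δ=2.5385, bond B=-62.3770.
Check: Δ(0,0)·S0 + B(0,0) = 39.1645 = V0.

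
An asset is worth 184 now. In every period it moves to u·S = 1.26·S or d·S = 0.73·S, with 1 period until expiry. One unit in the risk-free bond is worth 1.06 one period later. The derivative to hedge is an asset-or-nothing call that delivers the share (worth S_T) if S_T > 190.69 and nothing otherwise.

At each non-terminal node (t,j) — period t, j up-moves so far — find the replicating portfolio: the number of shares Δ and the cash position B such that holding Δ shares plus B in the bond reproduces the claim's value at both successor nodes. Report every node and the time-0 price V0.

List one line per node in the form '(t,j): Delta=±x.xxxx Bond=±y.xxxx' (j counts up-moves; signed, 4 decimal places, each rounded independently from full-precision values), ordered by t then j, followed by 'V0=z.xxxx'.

(0,0): Delta=2.3774 Bond=-301.2517
V0=136.1823

Since d<R<u, set p* = (R−d)/(u−d) = 0.6226; price each node as the discounted p*-expectation of its children.
Terminal values V(1,·): V(1,0)=0.0000, V(1,1)=231.8400
Node (0,0) S=184.0000: V=(p*·231.8400+(1−p*)·0.0000)/1.06=136.1823; Δ=(231.8400−0.0000)/(231.8400−134.3200)=2.3774; B=V−Δ·S=-301.2517
Root portfolio cost Δ·184+B reproduces V0=136.1823.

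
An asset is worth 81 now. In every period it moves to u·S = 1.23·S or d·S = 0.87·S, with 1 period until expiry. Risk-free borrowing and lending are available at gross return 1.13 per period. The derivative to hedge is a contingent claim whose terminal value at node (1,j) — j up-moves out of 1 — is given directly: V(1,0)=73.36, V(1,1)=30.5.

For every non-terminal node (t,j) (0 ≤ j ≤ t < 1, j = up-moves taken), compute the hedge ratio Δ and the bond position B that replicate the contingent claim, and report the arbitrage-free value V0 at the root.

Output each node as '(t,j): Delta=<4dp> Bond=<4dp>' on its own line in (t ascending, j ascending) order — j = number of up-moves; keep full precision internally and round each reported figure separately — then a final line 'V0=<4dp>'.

(0,0): Delta=-1.4698 Bond=156.5826
V0=37.5270

Under the risk-neutral measure, an up-move has probability p* = (R−d)/(u−d) = 0.7222 and values discount at R = 1.13.
Payoff layer (t=1): V(1,0)=73.3600, V(1,1)=30.5000
(0,0): S=81.0000. Δ = (V_up−V_dn)/(S_up−S_dn) = (30.5000−73.3600)/(99.6300−70.4700) = -1.4698. V = [p*·30.5000 + (1−p*)·73.3600]/1.13 = 37.5270. B = V − Δ·S = 156.5826.
Each (Δ,B) replicates both successor values, so the strategy is self-financing and V0 is arbitrage-free.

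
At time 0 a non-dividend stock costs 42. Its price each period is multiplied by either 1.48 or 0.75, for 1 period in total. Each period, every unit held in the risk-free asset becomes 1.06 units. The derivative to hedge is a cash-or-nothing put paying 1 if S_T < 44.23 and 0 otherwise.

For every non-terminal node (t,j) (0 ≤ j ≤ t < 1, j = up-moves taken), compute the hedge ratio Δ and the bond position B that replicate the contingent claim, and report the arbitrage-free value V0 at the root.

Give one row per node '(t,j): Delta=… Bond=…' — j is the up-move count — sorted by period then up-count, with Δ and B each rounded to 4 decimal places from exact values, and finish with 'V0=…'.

(0,0): Delta=-0.0326 Bond=1.9126
V0=0.5428

Under the risk-neutral measure, an up-move has probability p* = (R−d)/(u−d) = 0.4247 and values discount at R = 1.06.
Terminal values V(1,·): V(1,0)=1.0000, V(1,1)=0.0000
  t=0,j=0: stock 42.0000 → up 62.1600 (V=0.0000), down 31.5000 (V=1.0000). Price 0.5428; hedge Δ=-0.0326, bond B=1.9126.
Root portfolio cost Δ·42+B reproduces V0=0.5428.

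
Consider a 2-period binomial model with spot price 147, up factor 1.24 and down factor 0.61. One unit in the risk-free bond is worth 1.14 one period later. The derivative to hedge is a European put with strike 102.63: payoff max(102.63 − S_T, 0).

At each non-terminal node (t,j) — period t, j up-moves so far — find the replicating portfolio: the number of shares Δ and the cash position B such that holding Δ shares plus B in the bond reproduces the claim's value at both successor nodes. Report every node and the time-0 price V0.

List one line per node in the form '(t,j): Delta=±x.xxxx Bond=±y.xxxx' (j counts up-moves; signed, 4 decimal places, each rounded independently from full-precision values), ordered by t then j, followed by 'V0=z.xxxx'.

(0,0): Delta=-0.0721 Bond=11.5226
(1,0): Delta=-0.8485 Bond=82.7552
(1,1): Delta=0.0000 Bond=0.0000
V0=0.9292

Risk-neutral probability p* = (R−d)/(u−d) = (1.14−0.61)/(1.24−0.61) = 0.8413.
Payoff layer (t=2): V(2,0)=47.9313, V(2,1)=0.0000, V(2,2)=0.0000
Node (1,0) S=89.6700: V=(p*·0.0000+(1−p*)·47.9313)/1.14=6.6738; Δ=(0.0000−47.9313)/(111.1908−54.6987)=-0.8485; B=V−Δ·S=82.7552
Node (1,1) S=182.2800: V=(p*·0.0000+(1−p*)·0.0000)/1.14=0.0000; Δ=(0.0000−0.0000)/(226.0272−111.1908)=0.0000; B=V−Δ·S=0.0000
Node (0,0) S=147.0000: V=(p*·0.0000+(1−p*)·6.6738)/1.14=0.9292; Δ=(0.0000−6.6738)/(182.2800−89.6700)=-0.0721; B=V−Δ·S=11.5226
Self-financing check: at every node Δ·S+B equals the discounted successor values.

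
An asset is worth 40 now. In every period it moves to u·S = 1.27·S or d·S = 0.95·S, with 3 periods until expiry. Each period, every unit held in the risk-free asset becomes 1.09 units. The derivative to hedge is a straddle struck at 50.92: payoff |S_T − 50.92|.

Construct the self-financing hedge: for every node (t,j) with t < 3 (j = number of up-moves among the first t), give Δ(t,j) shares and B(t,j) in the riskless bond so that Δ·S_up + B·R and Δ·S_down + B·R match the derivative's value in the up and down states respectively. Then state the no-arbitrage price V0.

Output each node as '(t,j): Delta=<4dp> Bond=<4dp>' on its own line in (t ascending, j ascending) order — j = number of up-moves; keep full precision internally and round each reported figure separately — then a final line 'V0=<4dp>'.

(0,0): Delta=0.1909 Bond=0.8662
(1,0): Delta=-0.3154 Bond=20.1850
(1,1): Delta=0.6779 Bond=-23.7942
(2,0): Delta=-1.0000 Bond=46.7156
(2,1): Delta=0.3430 Bond=-9.7735
(2,2): Delta=1.0000 Bond=-46.7156
V0=8.5036

Since d<R<u, set p* = (R−d)/(u−d) = 0.4375; price each node as the discounted p*-expectation of its children.
Terminal payoffs: V(3,0)=16.6250, V(3,1)=5.0730, V(3,2)=10.3702, V(3,3)=31.0153
  t=2,j=0: stock 36.1000 → up 45.8470 (V=5.0730), down 34.2950 (V=16.6250). Price 10.6156; hedge Δ=-1.0000, bond B=46.7156.
  t=2,j=1: stock 48.2600 → up 61.2902 (V=10.3702), down 45.8470 (V=5.0730). Price 6.7803; hedge Δ=0.3430, bond B=-9.7735.
  t=2,j=2: stock 64.5160 → up 81.9353 (V=31.0153), down 61.2902 (V=10.3702). Price 17.8004; hedge Δ=1.0000, bond B=-46.7156.
  t=1,j=0: stock 38.0000 → up 48.2600 (V=6.7803), down 36.1000 (V=10.6156). Price 8.1997; hedge Δ=-0.3154, bond B=20.1850.
  t=1,j=1: stock 50.8000 → up 64.5160 (V=17.8004), down 48.2600 (V=6.7803). Price 10.6437; hedge Δ=0.6779, bond B=-23.7942.
  t=0,j=0: stock 40.0000 → up 50.8000 (V=10.6437), down 38.0000 (V=8.1997). Price 8.5036; hedge Δ=0.1909, bond B=0.8662.
Check: Δ(0,0)·S0 + B(0,0) = 8.5036 = V0.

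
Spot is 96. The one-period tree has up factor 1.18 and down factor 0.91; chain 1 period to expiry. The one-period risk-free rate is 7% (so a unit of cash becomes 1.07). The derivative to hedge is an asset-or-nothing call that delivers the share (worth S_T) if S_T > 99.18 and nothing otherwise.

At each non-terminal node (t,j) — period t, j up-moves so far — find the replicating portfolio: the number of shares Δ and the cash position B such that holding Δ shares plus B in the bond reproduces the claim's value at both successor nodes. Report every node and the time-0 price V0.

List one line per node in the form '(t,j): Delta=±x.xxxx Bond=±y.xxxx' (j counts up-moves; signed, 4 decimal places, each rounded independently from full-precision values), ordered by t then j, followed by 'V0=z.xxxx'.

(0,0): Delta=4.3704 Bond=-356.8183
V0=62.7373

Under the risk-neutral measure, an up-move has probability p* = (R−d)/(u−d) = 0.5926 and values discount at R = 1.07.
Terminal values V(1,·): V(1,0)=0.0000, V(1,1)=113.2800
  t=0,j=0: stock 96.0000 → up 113.2800 (V=113.2800), down 87.3600 (V=0.0000). Price 62.7373; hedge Δ=4.3704, bond B=-356.8183.
Each (Δ,B) replicates both successor values, so the strategy is self-financing and V0 is arbitrage-free.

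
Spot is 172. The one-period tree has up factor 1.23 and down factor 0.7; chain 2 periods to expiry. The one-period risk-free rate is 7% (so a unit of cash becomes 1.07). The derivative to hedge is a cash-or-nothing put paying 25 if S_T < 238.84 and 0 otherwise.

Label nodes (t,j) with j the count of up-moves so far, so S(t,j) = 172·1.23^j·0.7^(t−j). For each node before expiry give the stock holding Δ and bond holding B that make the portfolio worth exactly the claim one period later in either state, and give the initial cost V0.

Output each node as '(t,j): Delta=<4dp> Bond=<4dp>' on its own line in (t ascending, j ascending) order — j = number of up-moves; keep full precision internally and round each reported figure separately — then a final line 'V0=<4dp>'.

(0,0): Delta=-0.1789 Bond=41.9695
(1,0): Delta=0.0000 Bond=23.3645
(1,1): Delta=-0.2230 Bond=54.2232
V0=11.1939

Risk-neutral probability p* = (R−d)/(u−d) = (1.07−0.7)/(1.23−0.7) = 0.6981.
Terminal values V(2,·): V(2,0)=25.0000, V(2,1)=25.0000, V(2,2)=0.0000
(1,0): S=120.4000. Δ = (V_up−V_dn)/(S_up−S_dn) = (25.0000−25.0000)/(148.0920−84.2800) = 0.0000. V = [p*·25.0000 + (1−p*)·25.0000]/1.07 = 23.3645. B = V − Δ·S = 23.3645.
(1,1): S=211.5600. Δ = (V_up−V_dn)/(S_up−S_dn) = (0.0000−25.0000)/(260.2188−148.0920) = -0.2230. V = [p*·0.0000 + (1−p*)·25.0000]/1.07 = 7.0534. B = V − Δ·S = 54.2232.
(0,0): S=172.0000. Δ = (V_up−V_dn)/(S_up−S_dn) = (7.0534−23.3645)/(211.5600−120.4000) = -0.1789. V = [p*·7.0534 + (1−p*)·23.3645]/1.07 = 11.1939. B = V − Δ·S = 41.9695.
Root portfolio cost Δ·172+B reproduces V0=11.1939.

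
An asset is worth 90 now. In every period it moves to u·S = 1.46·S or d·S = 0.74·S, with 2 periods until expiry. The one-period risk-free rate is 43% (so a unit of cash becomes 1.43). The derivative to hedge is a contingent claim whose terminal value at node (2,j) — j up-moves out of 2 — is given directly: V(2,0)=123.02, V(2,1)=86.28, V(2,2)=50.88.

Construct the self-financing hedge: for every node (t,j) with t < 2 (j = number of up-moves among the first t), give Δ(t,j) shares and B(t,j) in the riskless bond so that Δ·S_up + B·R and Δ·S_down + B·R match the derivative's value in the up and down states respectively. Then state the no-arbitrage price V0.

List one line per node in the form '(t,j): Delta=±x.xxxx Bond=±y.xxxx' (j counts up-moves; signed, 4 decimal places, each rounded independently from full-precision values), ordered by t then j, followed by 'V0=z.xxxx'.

Under the risk-neutral measure, an up-move has probability p* = (R−d)/(u−d) = 0.9583 and values discount at R = 1.43.
Payoff layer (t=2): V(2,0)=123.0200, V(2,1)=86.2800, V(2,2)=50.8800
  t=1,j=0: stock 66.6000 → up 97.2360 (V=86.2800), down 49.2840 (V=123.0200). Price 61.4062; hedge Δ=-0.7662, bond B=112.4340.
  t=1,j=1: stock 131.4000 → up 191.8440 (V=50.8800), down 97.2360 (V=86.2800). Price 36.6119; hedge Δ=-0.3742, bond B=85.7786.
  t=0,j=0: stock 90.0000 → up 131.4000 (V=36.6119), down 66.6000 (V=61.4062). Price 26.3252; hedge Δ=-0.3826, bond B=60.7617.
Check: Δ(0,0)·S0 + B(0,0) = 26.3252 = V0.

(0,0): Delta=-0.3826 Bond=60.7617
(1,0): Delta=-0.7662 Bond=112.4340
(1,1): Delta=-0.3742 Bond=85.7786
V0=26.3252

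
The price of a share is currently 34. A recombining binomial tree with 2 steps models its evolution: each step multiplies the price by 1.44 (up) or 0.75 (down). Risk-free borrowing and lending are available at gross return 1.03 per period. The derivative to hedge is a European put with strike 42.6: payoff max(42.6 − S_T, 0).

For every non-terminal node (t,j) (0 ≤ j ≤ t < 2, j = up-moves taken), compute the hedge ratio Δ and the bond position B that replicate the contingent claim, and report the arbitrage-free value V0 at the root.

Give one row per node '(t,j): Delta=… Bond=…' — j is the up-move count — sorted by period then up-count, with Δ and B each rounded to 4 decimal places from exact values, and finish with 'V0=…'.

(0,0): Delta=-0.5314 Bond=28.5538
(1,0): Delta=-1.0000 Bond=41.3592
(1,1): Delta=-0.1741 Bond=11.9139
V0=10.4856

Since d<R<u, set p* = (R−d)/(u−d) = 0.4058; price each node as the discounted p*-expectation of its children.
At expiry t=2: V(2,0)=23.4750, V(2,1)=5.8800, V(2,2)=0.0000
  t=1,j=0: stock 25.5000 → up 36.7200 (V=5.8800), down 19.1250 (V=23.4750). Price 15.8592; hedge Δ=-1.0000, bond B=41.3592.
  t=1,j=1: stock 48.9600 → up 70.5024 (V=0.0000), down 36.7200 (V=5.8800). Price 3.3921; hedge Δ=-0.1741, bond B=11.9139.
  t=0,j=0: stock 34.0000 → up 48.9600 (V=3.3921), down 25.5000 (V=15.8592). Price 10.4856; hedge Δ=-0.5314, bond B=28.5538.
Self-financing check: at every node Δ·S+B equals the discounted successor values.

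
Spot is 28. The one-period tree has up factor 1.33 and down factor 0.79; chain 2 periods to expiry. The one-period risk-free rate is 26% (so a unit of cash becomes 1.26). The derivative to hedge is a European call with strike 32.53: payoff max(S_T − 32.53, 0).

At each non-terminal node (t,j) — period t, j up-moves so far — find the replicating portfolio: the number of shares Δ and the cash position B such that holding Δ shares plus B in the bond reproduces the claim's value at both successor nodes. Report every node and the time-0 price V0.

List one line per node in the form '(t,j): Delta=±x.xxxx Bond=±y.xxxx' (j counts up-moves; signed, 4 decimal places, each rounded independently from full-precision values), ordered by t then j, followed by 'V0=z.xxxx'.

Risk-neutral probability p* = (R−d)/(u−d) = (1.26−0.79)/(1.33−0.79) = 0.8704.
Terminal payoffs: V(2,0)=0.0000, V(2,1)=0.0000, V(2,2)=16.9992
(1,0): S=22.1200. Δ = (V_up−V_dn)/(S_up−S_dn) = (0.0000−0.0000)/(29.4196−17.4748) = 0.0000. V = [p*·0.0000 + (1−p*)·0.0000]/1.26 = 0.0000. B = V − Δ·S = 0.0000.
(1,1): S=37.2400. Δ = (V_up−V_dn)/(S_up−S_dn) = (16.9992−0.0000)/(49.5292−29.4196) = 0.8453. V = [p*·16.9992 + (1−p*)·0.0000]/1.26 = 11.7425. B = V − Δ·S = -19.7375.
(0,0): S=28.0000. Δ = (V_up−V_dn)/(S_up−S_dn) = (11.7425−0.0000)/(37.2400−22.1200) = 0.7766. V = [p*·11.7425 + (1−p*)·0.0000]/1.26 = 8.1114. B = V − Δ·S = -13.6340.
Check: Δ(0,0)·S0 + B(0,0) = 8.1114 = V0.

(0,0): Delta=0.7766 Bond=-13.6340
(1,0): Delta=0.0000 Bond=0.0000
(1,1): Delta=0.8453 Bond=-19.7375
V0=8.1114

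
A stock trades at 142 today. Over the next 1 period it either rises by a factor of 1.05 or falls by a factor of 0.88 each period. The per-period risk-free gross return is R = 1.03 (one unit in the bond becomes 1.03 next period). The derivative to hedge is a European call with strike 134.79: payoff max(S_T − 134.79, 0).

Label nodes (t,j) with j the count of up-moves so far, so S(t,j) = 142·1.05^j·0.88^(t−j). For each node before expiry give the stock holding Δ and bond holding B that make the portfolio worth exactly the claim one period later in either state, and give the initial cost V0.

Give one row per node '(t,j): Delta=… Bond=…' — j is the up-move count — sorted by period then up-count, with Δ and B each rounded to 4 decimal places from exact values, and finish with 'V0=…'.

The replicating-portfolio and risk-neutral prices coincide; use p* = (1.03−0.88)/(1.05−0.88) = 0.8824 for the latter.
At expiry t=1: V(1,0)=0.0000, V(1,1)=14.3100
(0,0): S=142.0000. Δ = (V_up−V_dn)/(S_up−S_dn) = (14.3100−0.0000)/(149.1000−124.9600) = 0.5928. V = [p*·14.3100 + (1−p*)·0.0000]/1.03 = 12.2587. B = V − Δ·S = -71.9178.
Self-financing check: at every node Δ·S+B equals the discounted successor values.

(0,0): Delta=0.5928 Bond=-71.9178
V0=12.2587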